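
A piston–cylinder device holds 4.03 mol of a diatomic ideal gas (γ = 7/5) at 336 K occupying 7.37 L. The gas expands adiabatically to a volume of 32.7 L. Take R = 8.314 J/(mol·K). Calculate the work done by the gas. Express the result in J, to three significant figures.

Adiabatic: TV^(γ−1) = const with γ = 7/5.
T₂ = T₁ (V₁/V₂)^(γ−1) = 336 × (7.37/32.7)^0.4 = 336 × 0.551 = 185.1 K.
W_by = nCᵥ(T₁ − T₂) = (4.03)(20.79)(336 − 185.1) = 12636 J.

W ≈ 12600 J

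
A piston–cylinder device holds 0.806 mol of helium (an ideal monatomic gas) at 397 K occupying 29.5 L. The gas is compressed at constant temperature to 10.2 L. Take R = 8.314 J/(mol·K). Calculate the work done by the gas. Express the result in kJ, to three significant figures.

W ≈ -2.83 kJ

Isothermal: W = nRT ln(V₂/V₁).
W = (0.806)(8.314)(397) × ln(10.2/29.5)
  = 2660 × -1.062
W_by_gas = -2825 J.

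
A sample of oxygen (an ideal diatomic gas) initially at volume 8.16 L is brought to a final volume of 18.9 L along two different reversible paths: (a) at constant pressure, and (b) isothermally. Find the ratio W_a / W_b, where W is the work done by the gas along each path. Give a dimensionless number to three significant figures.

Path (a) isobaric: W = P₁(V₂ − V₁) → W_a/(P₁V₁) = 1.316.
Path (b) isothermal: W = P₁V₁ ln(V₂/V₁) → W_b/(P₁V₁) = 0.8399.
W_a / W_b = 1.316 / 0.8399 = 1.567.

W_a / W_b ≈ 1.57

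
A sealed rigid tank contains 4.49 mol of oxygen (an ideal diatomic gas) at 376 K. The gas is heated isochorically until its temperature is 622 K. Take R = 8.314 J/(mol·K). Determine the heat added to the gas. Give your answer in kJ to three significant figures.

Constant volume ⇒ W = 0, so Q = ΔU = nCᵥΔT with Cᵥ = 5R/2 = 20.79 J/(mol·K).
ΔU = (4.49)(20.79)(622 − 376) = 22958 J.

Q ≈ 23.0 kJ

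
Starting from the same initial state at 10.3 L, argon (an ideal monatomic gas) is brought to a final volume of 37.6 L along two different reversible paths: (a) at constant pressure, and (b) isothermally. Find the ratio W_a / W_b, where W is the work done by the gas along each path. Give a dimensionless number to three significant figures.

Path (a) isobaric: W = P₁(V₂ − V₁) → W_a/(P₁V₁) = 2.65.
Path (b) isothermal: W = P₁V₁ ln(V₂/V₁) → W_b/(P₁V₁) = 1.295.
W_a / W_b = 2.65 / 1.295 = 2.047.

W_a / W_b ≈ 2.05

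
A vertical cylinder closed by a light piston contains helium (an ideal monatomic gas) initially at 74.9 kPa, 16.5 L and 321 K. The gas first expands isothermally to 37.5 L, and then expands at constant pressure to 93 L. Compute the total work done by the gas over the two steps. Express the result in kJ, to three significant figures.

Step 1 (isothermal): W = P₁V₁ ln(V₂/V₁) = (1236) ln(37.5/16.5) = 1015 J.
After step 1: P = 32.96 kPa, V = 37.5 L, T = 321 K.
Step 2 (isobaric): W = PΔV = (32.96 kPa)(93 − 37.5 L) = 1829 J.
W_total = 1015 + 1829 = 2844 J.

W_total ≈ 2.84 kJ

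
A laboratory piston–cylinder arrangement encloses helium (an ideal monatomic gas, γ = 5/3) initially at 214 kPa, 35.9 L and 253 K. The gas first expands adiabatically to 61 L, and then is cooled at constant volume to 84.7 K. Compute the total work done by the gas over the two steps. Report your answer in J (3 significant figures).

W_total ≈ 3430 J

Step 1 (adiabatic): W = (P₁V₁ − P₂V₂)/(γ−1) = (7683 − 5395)/0.667 = 3431 J.
Step 2 (isochoric): W = 0 (constant volume).
W_total = 3431 + 0 = 3431 J.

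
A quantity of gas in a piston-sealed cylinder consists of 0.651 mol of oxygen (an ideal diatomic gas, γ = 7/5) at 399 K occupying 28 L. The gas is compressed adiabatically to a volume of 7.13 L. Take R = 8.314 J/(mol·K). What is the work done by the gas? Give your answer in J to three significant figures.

Adiabatic: TV^(γ−1) = const with γ = 7/5.
T₂ = T₁ (V₁/V₂)^(γ−1) = 399 × (28/7.13)^0.4 = 399 × 1.728 = 689.6 K.
W_by = nCᵥ(T₁ − T₂) = (0.651)(20.79)(399 − 689.6) = -3932 J.

W ≈ -3930 J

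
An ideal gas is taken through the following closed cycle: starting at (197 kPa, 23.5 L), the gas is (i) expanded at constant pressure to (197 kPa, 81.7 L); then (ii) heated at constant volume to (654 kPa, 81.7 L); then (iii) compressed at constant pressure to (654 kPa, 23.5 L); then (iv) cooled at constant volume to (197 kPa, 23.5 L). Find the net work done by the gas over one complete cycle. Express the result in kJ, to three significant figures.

Constant-volume legs do no work.
W(i) = (197)(81.7 − 23.5) = 11465 J; W(iii) = (654)(23.5 − 81.7) = -38063 J.
W_net = 11465 − 38063 = -26597 J (the counter-clockwise enclosed area).

W_net ≈ -26.6 kJ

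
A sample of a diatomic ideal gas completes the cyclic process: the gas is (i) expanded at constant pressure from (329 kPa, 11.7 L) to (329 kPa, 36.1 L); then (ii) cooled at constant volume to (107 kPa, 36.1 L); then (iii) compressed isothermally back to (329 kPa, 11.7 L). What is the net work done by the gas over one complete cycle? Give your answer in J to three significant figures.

Leg (i): W = PΔV = (329)(36.1 − 11.7) = 8028 J.
Leg (ii): W = 0.
Leg (iii): W = PᵢVᵢ ln(V_f/Vᵢ) = (3863) ln(11.7/36.1) = -4352 J.
W_net = 8028 − 4352 = 3675 J.

W_net ≈ 3680 J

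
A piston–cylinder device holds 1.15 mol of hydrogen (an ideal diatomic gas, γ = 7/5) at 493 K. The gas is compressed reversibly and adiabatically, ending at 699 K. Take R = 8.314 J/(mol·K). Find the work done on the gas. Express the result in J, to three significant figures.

W ≈ 4920 J

Adiabatic ⇒ Q = 0, so W_by = −ΔU = nCᵥ(T₁ − T₂).
Cᵥ = 5R/2 = 20.79 J/(mol·K).
W = (1.15)(20.79)(493 − 699) = -4924 J.
Work on gas = −W_by = 4924 J.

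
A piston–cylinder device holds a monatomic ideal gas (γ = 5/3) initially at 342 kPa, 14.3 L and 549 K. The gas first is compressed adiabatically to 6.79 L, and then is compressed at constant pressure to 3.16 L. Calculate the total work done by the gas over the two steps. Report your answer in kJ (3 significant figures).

W_total ≈ -9.01 kJ

Step 1 (adiabatic): W = (P₁V₁ − P₂V₂)/(γ−1) = (4891 − 8035)/0.667 = -4717 J.
After step 1: P = 1183 kPa, V = 6.79 L, T = 902 K.
Step 2 (isobaric): W = PΔV = (1183 kPa)(3.16 − 6.79 L) = -4296 J.
W_total = -4717 − 4296 = -9013 J.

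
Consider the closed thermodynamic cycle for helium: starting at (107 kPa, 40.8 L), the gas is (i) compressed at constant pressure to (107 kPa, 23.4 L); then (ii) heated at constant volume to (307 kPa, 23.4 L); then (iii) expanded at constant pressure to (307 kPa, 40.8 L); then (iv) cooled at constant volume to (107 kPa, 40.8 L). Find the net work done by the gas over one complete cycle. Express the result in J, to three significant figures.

W_net ≈ 3480 J

Constant-volume legs do no work.
W(i) = (107)(23.4 − 40.8) = -1862 J; W(iii) = (307)(40.8 − 23.4) = 5342 J.
W_net = -1862 + 5342 = 3480 J (the clockwise enclosed area).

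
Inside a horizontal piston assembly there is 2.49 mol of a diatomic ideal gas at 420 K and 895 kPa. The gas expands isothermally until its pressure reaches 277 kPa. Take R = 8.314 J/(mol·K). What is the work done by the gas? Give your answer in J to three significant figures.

Isothermal process: W = nRT ln(V₂/V₁) = nRT ln(P₁/P₂).
W = (2.49)(8.314)(420) × ln(895/277)
  = 8695 × ln(3.231) = 8695 × 1.173
W_by_gas = 10197 J.

W ≈ 10200 J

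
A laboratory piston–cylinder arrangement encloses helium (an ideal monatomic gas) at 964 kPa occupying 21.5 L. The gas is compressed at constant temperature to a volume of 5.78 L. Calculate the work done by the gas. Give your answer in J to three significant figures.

W ≈ -27200 J

Isothermal: W = nRT ln(V₂/V₁) = P₁V₁ ln(V₂/V₁).
P₁V₁ = (964 kPa)(21.5 L) = 20726 J.
W = 20726 × ln(5.78/21.5) = 20726 × -1.314
W_by_gas = -27227 J.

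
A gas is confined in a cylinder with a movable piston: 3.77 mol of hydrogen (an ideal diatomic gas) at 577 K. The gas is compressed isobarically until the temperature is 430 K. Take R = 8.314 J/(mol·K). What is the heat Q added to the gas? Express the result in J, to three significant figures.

Isobaric: W = nRΔT = (3.77)(8.314)(-147) = -4608 J.
ΔU = nCᵥΔT with Cᵥ = 5R/2: ΔU = (3.77)(20.79)(-147) = -11519 J.
Q = ΔU + W = -11519 − 4608 = -16126 J.

Q ≈ -16100 J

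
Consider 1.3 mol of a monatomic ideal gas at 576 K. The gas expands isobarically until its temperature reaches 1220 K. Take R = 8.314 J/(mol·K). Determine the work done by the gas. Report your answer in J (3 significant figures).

Isobaric: W = P ΔV = nR ΔT.
W = (1.3)(8.314)(1220 − 576) = 6960 J.

W ≈ 6960 J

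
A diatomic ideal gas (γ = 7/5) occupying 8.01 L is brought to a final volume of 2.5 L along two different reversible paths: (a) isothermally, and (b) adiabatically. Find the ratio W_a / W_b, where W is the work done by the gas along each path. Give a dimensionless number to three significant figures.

W_a / W_b ≈ 0.785

Path (a) isothermal: W = P₁V₁ ln(V₂/V₁) → W_a/(P₁V₁) = -1.164.
Path (b) adiabatic: W = P₁V₁(1 − (V₁/V₂)^(γ−1))/(γ−1) → W_b/(P₁V₁) = -1.483.
W_a / W_b = -1.164 / -1.483 = 0.7851.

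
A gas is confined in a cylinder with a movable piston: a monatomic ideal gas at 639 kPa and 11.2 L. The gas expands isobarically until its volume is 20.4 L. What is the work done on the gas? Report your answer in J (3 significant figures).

W ≈ -5880 J

Isobaric: W = P ΔV.
W = (639 kPa)(20.4 − 11.2 L) = (639)(9.2) = 5879 J.
Work on gas = −W_by = -5879 J.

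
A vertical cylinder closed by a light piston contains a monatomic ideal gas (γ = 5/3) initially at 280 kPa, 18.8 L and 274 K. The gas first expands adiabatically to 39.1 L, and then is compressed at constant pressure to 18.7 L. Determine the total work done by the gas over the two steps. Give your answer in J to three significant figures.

W_total ≈ 1360 J

Step 1 (adiabatic): W = (P₁V₁ − P₂V₂)/(γ−1) = (5264 − 3231)/0.667 = 3050 J.
After step 1: P = 82.63 kPa, V = 39.1 L, T = 168.2 K.
Step 2 (isobaric): W = PΔV = (82.63 kPa)(18.7 − 39.1 L) = -1686 J.
W_total = 3050 − 1686 = 1364 J.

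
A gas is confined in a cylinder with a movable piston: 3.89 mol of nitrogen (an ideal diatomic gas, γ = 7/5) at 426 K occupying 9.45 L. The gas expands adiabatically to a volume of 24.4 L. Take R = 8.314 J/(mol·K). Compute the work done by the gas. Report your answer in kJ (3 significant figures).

Adiabatic: TV^(γ−1) = const with γ = 7/5.
T₂ = T₁ (V₁/V₂)^(γ−1) = 426 × (9.45/24.4)^0.4 = 426 × 0.6843 = 291.5 K.
W_by = nCᵥ(T₁ − T₂) = (3.89)(20.79)(426 − 291.5) = 10875 J.

W ≈ 10.9 kJ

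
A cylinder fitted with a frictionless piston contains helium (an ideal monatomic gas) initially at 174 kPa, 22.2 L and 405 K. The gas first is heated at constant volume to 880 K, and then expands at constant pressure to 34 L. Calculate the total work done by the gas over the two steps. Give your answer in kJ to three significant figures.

Step 1 (isochoric): W = 0 (constant volume).
After step 1: P = 378.1 kPa (V unchanged).
Step 2 (isobaric): W = PΔV = (378.1 kPa)(34 − 22.2 L) = 4461 J.
W_total = 0 + 4461 = 4461 J.

W_total ≈ 4.46 kJ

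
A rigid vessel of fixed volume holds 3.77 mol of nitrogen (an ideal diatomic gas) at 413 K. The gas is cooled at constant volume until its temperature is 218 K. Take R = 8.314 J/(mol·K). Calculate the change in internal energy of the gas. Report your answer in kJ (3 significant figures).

ΔU ≈ -15.3 kJ

Constant volume ⇒ W = 0, so Q = ΔU = nCᵥΔT with Cᵥ = 5R/2 = 20.79 J/(mol·K).
ΔU = (3.77)(20.79)(218 − 413) = -15280 J.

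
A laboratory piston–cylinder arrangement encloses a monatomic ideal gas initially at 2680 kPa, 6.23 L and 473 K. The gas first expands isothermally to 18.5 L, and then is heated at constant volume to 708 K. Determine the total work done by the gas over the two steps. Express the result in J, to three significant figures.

Step 1 (isothermal): W = P₁V₁ ln(V₂/V₁) = (16696) ln(18.5/6.23) = 18172 J.
Step 2 (isochoric): W = 0 (constant volume).
W_total = 18172 + 0 = 18172 J.

W_total ≈ 18200 J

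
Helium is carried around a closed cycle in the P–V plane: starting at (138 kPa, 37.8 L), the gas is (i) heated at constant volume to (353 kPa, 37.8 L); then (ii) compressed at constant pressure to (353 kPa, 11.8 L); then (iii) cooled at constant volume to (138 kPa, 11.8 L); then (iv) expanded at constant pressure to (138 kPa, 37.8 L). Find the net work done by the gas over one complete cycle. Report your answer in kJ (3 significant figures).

Constant-volume legs do no work.
W(ii) = (353)(11.8 − 37.8) = -9178 J; W(iv) = (138)(37.8 − 11.8) = 3588 J.
W_net = -9178 + 3588 = -5590 J (the counter-clockwise enclosed area).

W_net ≈ -5.59 kJ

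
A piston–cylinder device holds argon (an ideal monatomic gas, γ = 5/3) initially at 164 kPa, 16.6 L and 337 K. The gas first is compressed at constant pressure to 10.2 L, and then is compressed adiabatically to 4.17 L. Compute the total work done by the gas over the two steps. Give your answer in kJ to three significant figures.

W_total ≈ -3.10 kJ

Step 1 (isobaric): W = PΔV = (164 kPa)(10.2 − 16.6 L) = -1050 J.
After step 1: P = 164 kPa, V = 10.2 L, T = 207.1 K.
Step 2 (adiabatic): W = (P₁V₁ − P₂V₂)/(γ−1) = (1673 − 3037)/0.667 = -2046 J.
W_total = -1050 − 2046 = -3096 J.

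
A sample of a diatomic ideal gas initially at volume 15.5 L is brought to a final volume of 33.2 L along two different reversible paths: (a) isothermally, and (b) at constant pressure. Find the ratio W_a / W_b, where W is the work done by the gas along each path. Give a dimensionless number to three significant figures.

W_a / W_b ≈ 0.667

Path (a) isothermal: W = P₁V₁ ln(V₂/V₁) → W_a/(P₁V₁) = 0.7617.
Path (b) isobaric: W = P₁(V₂ − V₁) → W_b/(P₁V₁) = 1.142.
W_a / W_b = 0.7617 / 1.142 = 0.667.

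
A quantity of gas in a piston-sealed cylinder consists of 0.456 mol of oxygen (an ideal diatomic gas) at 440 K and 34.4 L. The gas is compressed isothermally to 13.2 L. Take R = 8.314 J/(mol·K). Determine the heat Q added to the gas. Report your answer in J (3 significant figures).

Isothermal ⇒ ΔU = 0, so Q = W = nRT ln(V₂/V₁).
Q = (0.456)(8.314)(440) ln(13.2/34.4) = 1668 × -0.9578 = -1598 J.

Q ≈ -1600 J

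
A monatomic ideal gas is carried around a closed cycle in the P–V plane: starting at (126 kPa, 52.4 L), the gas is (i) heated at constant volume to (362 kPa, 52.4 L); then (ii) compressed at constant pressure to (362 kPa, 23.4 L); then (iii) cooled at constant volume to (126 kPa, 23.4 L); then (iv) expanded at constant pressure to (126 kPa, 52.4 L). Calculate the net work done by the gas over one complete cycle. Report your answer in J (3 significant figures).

W_net ≈ -6840 J

Constant-volume legs do no work.
W(ii) = (362)(23.4 − 52.4) = -10498 J; W(iv) = (126)(52.4 − 23.4) = 3654 J.
W_net = -10498 + 3654 = -6844 J (the counter-clockwise enclosed area).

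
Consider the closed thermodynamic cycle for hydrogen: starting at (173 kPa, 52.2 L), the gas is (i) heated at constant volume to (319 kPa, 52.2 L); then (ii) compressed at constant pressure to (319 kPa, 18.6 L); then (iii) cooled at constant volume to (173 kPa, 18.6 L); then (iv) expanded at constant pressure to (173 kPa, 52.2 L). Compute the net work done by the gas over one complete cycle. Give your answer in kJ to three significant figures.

W_net ≈ -4.91 kJ

Constant-volume legs do no work.
W(ii) = (319)(18.6 − 52.2) = -10718 J; W(iv) = (173)(52.2 − 18.6) = 5813 J.
W_net = -10718 + 5813 = -4906 J (the counter-clockwise enclosed area).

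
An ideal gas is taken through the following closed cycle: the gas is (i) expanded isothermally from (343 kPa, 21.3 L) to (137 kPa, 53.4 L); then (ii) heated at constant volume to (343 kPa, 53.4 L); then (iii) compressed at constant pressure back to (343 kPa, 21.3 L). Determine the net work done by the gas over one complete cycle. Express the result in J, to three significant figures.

W_net ≈ -4300 J

Leg (i): W = PᵢVᵢ ln(V_f/Vᵢ) = (7306) ln(53.4/21.3) = 6715 J.
Leg (ii): W = 0.
Leg (iii): W = PΔV = (343)(21.3 − 53.4) = -11010 J.
W_net = 6715 − 11010 = -4295 J.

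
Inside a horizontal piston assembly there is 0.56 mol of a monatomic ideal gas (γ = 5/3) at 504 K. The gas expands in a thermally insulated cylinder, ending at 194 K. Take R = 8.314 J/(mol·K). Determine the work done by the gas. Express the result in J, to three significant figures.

Adiabatic ⇒ Q = 0, so W_by = −ΔU = nCᵥ(T₁ − T₂).
Cᵥ = 3R/2 = 12.47 J/(mol·K).
W = (0.56)(12.47)(504 − 194) = 2165 J.

W ≈ 2160 J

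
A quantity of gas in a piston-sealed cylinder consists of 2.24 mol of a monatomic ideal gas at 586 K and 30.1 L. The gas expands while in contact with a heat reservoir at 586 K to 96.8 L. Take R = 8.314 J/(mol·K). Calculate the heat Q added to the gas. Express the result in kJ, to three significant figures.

Q ≈ 12.7 kJ

Isothermal ⇒ ΔU = 0, so Q = W = nRT ln(V₂/V₁).
Q = (2.24)(8.314)(586) ln(96.8/30.1) = 10913 × 1.168 = 12748 J.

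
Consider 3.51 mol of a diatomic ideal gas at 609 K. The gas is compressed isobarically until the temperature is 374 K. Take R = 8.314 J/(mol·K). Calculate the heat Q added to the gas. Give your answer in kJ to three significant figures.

Isobaric: W = nRΔT = (3.51)(8.314)(-235) = -6858 J.
ΔU = nCᵥΔT with Cᵥ = 5R/2: ΔU = (3.51)(20.79)(-235) = -17145 J.
Q = ΔU + W = -17145 − 6858 = -24002 J.

Q ≈ -24.0 kJ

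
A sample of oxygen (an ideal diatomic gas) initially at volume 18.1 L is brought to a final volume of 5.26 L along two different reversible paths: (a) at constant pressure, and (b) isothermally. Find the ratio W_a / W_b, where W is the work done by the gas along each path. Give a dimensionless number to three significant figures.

Path (a) isobaric: W = P₁(V₂ − V₁) → W_a/(P₁V₁) = -0.7094.
Path (b) isothermal: W = P₁V₁ ln(V₂/V₁) → W_b/(P₁V₁) = -1.236.
W_a / W_b = -0.7094 / -1.236 = 0.574.

W_a / W_b ≈ 0.574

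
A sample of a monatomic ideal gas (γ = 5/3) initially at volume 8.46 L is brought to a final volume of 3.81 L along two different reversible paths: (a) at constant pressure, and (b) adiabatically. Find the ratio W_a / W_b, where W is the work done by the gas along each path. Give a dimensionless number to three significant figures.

Path (a) isobaric: W = P₁(V₂ − V₁) → W_a/(P₁V₁) = -0.5496.
Path (b) adiabatic: W = P₁V₁(1 − (V₁/V₂)^(γ−1))/(γ−1) → W_b/(P₁V₁) = -1.053.
W_a / W_b = -0.5496 / -1.053 = 0.522.

W_a / W_b ≈ 0.522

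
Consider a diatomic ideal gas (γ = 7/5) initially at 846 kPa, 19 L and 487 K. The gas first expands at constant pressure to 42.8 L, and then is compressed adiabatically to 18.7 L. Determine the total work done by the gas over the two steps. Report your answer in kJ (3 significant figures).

W_total ≈ -15.4 kJ

Step 1 (isobaric): W = PΔV = (846 kPa)(42.8 − 19 L) = 20135 J.
After step 1: P = 846 kPa, V = 42.8 L, T = 1097 K.
Step 2 (adiabatic): W = (P₁V₁ − P₂V₂)/(γ−1) = (36209 − 50426)/0.4 = -35543 J.
W_total = 20135 − 35543 = -15408 J.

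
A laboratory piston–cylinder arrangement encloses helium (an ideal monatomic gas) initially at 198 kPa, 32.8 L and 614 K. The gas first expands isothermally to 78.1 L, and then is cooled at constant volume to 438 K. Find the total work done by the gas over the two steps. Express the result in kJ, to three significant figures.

W_total ≈ 5.63 kJ

Step 1 (isothermal): W = P₁V₁ ln(V₂/V₁) = (6494) ln(78.1/32.8) = 5634 J.
Step 2 (isochoric): W = 0 (constant volume).
W_total = 5634 + 0 = 5634 J.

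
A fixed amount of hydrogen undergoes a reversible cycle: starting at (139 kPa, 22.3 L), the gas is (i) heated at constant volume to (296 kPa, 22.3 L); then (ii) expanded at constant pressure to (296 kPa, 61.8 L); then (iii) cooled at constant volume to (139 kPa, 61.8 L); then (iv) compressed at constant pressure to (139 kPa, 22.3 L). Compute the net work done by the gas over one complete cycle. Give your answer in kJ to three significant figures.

Constant-volume legs do no work.
W(ii) = (296)(61.8 − 22.3) = 11692 J; W(iv) = (139)(22.3 − 61.8) = -5490 J.
W_net = 11692 − 5490 = 6202 J (the clockwise enclosed area).

W_net ≈ 6.20 kJ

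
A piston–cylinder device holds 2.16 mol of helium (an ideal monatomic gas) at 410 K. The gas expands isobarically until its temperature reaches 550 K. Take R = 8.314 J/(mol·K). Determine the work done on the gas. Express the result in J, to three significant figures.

W ≈ -2510 J

Isobaric: W = P ΔV = nR ΔT.
W = (2.16)(8.314)(550 − 410) = 2514 J.
Work on gas = −W_by = -2514 J.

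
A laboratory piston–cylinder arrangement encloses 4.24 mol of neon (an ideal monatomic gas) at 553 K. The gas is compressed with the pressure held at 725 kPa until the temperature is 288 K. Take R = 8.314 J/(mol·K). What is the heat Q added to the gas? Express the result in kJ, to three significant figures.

Q ≈ -23.4 kJ

Isobaric: W = nRΔT = (4.24)(8.314)(-265) = -9342 J.
ΔU = nCᵥΔT with Cᵥ = 3R/2: ΔU = (4.24)(12.47)(-265) = -14012 J.
Q = ΔU + W = -14012 − 9342 = -23354 J.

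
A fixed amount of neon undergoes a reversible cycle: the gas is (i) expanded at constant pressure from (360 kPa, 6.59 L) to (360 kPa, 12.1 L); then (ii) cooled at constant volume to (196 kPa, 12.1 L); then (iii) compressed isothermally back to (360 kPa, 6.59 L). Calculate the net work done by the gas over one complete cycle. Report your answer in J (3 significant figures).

Leg (i): W = PΔV = (360)(12.1 − 6.59) = 1984 J.
Leg (ii): W = 0.
Leg (iii): W = PᵢVᵢ ln(V_f/Vᵢ) = (2372) ln(6.59/12.1) = -1441 J.
W_net = 1984 − 1441 = 542.5 J.

W_net ≈ 542 J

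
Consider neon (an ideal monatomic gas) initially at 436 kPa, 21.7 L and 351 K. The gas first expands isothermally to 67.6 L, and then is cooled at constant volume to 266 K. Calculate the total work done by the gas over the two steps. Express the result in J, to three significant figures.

Step 1 (isothermal): W = P₁V₁ ln(V₂/V₁) = (9461) ln(67.6/21.7) = 10751 J.
Step 2 (isochoric): W = 0 (constant volume).
W_total = 10751 + 0 = 10751 J.

W_total ≈ 10800 J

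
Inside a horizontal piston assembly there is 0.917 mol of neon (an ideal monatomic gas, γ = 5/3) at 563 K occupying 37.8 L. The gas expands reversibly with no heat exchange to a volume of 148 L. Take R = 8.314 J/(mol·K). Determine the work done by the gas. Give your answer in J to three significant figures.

W ≈ 3850 J

Adiabatic: TV^(γ−1) = const with γ = 5/3.
T₂ = T₁ (V₁/V₂)^(γ−1) = 563 × (37.8/148)^0.667 = 563 × 0.4026 = 226.6 K.
W_by = nCᵥ(T₁ − T₂) = (0.917)(12.47)(563 − 226.6) = 3847 J.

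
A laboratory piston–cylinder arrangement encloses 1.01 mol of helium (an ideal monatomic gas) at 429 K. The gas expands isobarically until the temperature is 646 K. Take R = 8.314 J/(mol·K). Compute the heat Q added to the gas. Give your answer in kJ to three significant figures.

Q ≈ 4.56 kJ

Isobaric: W = nRΔT = (1.01)(8.314)(217) = 1822 J.
ΔU = nCᵥΔT with Cᵥ = 3R/2: ΔU = (1.01)(12.47)(217) = 2733 J.
Q = ΔU + W = 2733 + 1822 = 4555 J.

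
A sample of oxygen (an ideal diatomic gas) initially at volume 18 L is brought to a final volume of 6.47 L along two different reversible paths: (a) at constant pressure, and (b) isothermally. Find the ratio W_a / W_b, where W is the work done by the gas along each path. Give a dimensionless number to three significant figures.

W_a / W_b ≈ 0.626

Path (a) isobaric: W = P₁(V₂ − V₁) → W_a/(P₁V₁) = -0.6406.
Path (b) isothermal: W = P₁V₁ ln(V₂/V₁) → W_b/(P₁V₁) = -1.023.
W_a / W_b = -0.6406 / -1.023 = 0.626.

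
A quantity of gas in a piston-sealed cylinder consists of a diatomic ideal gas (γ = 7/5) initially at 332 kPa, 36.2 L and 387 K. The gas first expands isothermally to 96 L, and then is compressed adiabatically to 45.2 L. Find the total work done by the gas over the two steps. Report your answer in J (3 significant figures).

W_total ≈ 1160 J

Step 1 (isothermal): W = P₁V₁ ln(V₂/V₁) = (12018) ln(96/36.2) = 11721 J.
After step 1: P = 125.2 kPa, V = 96 L, T = 387 K.
Step 2 (adiabatic): W = (P₁V₁ − P₂V₂)/(γ−1) = (12018 − 16244)/0.4 = -10565 J.
W_total = 11721 − 10565 = 1157 J.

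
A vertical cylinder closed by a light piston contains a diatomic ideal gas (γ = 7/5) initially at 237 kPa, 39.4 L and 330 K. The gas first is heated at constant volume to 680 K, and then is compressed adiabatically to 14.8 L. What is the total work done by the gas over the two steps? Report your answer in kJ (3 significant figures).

W_total ≈ -23.1 kJ

Step 1 (isochoric): W = 0 (constant volume).
After step 1: P = 488.4 kPa (V unchanged).
Step 2 (adiabatic): W = (P₁V₁ − P₂V₂)/(γ−1) = (19242 − 28466)/0.4 = -23062 J.
W_total = 0 − 23062 = -23062 J.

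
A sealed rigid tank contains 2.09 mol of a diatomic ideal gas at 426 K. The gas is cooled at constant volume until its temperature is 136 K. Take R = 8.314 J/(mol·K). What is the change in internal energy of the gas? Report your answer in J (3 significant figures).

Constant volume ⇒ W = 0, so Q = ΔU = nCᵥΔT with Cᵥ = 5R/2 = 20.79 J/(mol·K).
ΔU = (2.09)(20.79)(136 − 426) = -12598 J.

ΔU ≈ -12600 J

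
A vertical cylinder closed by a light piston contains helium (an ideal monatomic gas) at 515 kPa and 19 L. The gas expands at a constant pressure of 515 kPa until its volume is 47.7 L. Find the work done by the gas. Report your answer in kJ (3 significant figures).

W ≈ 14.8 kJ

Isobaric: W = P ΔV.
W = (515 kPa)(47.7 − 19 L) = (515)(28.7) = 14781 J.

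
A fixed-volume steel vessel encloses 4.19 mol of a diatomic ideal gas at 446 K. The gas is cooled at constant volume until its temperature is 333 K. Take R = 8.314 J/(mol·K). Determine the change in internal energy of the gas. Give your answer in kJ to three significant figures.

ΔU ≈ -9.84 kJ

Constant volume ⇒ W = 0, so Q = ΔU = nCᵥΔT with Cᵥ = 5R/2 = 20.79 J/(mol·K).
ΔU = (4.19)(20.79)(333 − 446) = -9841 J.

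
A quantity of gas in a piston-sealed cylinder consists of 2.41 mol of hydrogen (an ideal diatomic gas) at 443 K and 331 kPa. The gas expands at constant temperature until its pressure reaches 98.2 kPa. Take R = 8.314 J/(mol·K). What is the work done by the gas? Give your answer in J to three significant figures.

Isothermal process: W = nRT ln(V₂/V₁) = nRT ln(P₁/P₂).
W = (2.41)(8.314)(443) × ln(331/98.2)
  = 8876 × ln(3.371) = 8876 × 1.215
W_by_gas = 10786 J.

W ≈ 10800 J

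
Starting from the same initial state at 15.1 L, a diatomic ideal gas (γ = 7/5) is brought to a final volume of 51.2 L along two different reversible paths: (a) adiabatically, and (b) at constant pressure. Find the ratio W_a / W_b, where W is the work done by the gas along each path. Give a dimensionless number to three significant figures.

Path (a) adiabatic: W = P₁V₁(1 − (V₁/V₂)^(γ−1))/(γ−1) → W_a/(P₁V₁) = 0.966.
Path (b) isobaric: W = P₁(V₂ − V₁) → W_b/(P₁V₁) = 2.391.
W_a / W_b = 0.966 / 2.391 = 0.4041.

W_a / W_b ≈ 0.404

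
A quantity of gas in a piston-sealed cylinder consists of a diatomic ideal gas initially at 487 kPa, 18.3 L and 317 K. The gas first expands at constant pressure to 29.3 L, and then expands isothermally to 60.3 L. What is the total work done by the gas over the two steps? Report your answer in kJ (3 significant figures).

Step 1 (isobaric): W = PΔV = (487 kPa)(29.3 − 18.3 L) = 5357 J.
After step 1: P = 487 kPa, V = 29.3 L, T = 507.5 K.
Step 2 (isothermal): W = P₁V₁ ln(V₂/V₁) = (14269) ln(60.3/29.3) = 10299 J.
W_total = 5357 + 10299 = 15656 J.

W_total ≈ 15.7 kJ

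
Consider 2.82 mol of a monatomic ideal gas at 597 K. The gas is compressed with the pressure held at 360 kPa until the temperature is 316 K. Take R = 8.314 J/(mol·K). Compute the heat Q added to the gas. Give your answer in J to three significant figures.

Q ≈ -16500 J

Isobaric: W = nRΔT = (2.82)(8.314)(-281) = -6588 J.
ΔU = nCᵥΔT with Cᵥ = 3R/2: ΔU = (2.82)(12.47)(-281) = -9882 J.
Q = ΔU + W = -9882 − 6588 = -16470 J.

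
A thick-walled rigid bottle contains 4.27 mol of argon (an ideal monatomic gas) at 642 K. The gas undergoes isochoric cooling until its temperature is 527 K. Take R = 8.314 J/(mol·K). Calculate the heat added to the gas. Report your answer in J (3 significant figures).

Constant volume ⇒ W = 0, so Q = ΔU = nCᵥΔT with Cᵥ = 3R/2 = 12.47 J/(mol·K).
ΔU = (4.27)(12.47)(527 − 642) = -6124 J.

Q ≈ -6120 J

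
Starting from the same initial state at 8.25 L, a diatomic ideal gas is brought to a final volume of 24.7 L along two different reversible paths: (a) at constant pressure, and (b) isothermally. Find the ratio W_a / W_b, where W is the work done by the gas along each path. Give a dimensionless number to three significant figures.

W_a / W_b ≈ 1.82

Path (a) isobaric: W = P₁(V₂ − V₁) → W_a/(P₁V₁) = 1.994.
Path (b) isothermal: W = P₁V₁ ln(V₂/V₁) → W_b/(P₁V₁) = 1.097.
W_a / W_b = 1.994 / 1.097 = 1.818.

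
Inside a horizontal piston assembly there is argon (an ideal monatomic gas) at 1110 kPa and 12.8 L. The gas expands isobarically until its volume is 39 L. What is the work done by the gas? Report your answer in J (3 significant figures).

W ≈ 29100 J

Isobaric: W = P ΔV.
W = (1110 kPa)(39 − 12.8 L) = (1110)(26.2) = 29082 J.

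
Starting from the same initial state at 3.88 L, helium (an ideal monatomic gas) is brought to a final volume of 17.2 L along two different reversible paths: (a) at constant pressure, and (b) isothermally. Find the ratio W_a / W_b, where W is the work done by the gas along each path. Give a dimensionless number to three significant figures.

W_a / W_b ≈ 2.31

Path (a) isobaric: W = P₁(V₂ − V₁) → W_a/(P₁V₁) = 3.433.
Path (b) isothermal: W = P₁V₁ ln(V₂/V₁) → W_b/(P₁V₁) = 1.489.
W_a / W_b = 3.433 / 1.489 = 2.305.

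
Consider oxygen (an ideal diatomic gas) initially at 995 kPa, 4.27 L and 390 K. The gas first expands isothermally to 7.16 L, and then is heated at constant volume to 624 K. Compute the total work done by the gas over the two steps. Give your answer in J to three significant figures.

Step 1 (isothermal): W = P₁V₁ ln(V₂/V₁) = (4249) ln(7.16/4.27) = 2196 J.
Step 2 (isochoric): W = 0 (constant volume).
W_total = 2196 + 0 = 2196 J.

W_total ≈ 2200 J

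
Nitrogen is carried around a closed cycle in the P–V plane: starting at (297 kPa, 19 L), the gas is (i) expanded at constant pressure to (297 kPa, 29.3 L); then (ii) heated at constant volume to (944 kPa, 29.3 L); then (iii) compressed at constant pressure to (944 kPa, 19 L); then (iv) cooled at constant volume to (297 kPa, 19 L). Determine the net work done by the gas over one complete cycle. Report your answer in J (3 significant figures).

W_net ≈ -6660 J

Constant-volume legs do no work.
W(i) = (297)(29.3 − 19) = 3059 J; W(iii) = (944)(19 − 29.3) = -9723 J.
W_net = 3059 − 9723 = -6664 J (the counter-clockwise enclosed area).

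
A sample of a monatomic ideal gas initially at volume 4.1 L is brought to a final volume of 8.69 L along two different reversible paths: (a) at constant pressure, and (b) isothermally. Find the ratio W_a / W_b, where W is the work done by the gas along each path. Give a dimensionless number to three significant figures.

Path (a) isobaric: W = P₁(V₂ − V₁) → W_a/(P₁V₁) = 1.12.
Path (b) isothermal: W = P₁V₁ ln(V₂/V₁) → W_b/(P₁V₁) = 0.7512.
W_a / W_b = 1.12 / 0.7512 = 1.49.

W_a / W_b ≈ 1.49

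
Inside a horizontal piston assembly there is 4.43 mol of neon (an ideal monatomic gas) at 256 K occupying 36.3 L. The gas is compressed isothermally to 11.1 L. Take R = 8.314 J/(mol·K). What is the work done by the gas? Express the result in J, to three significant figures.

Isothermal: W = nRT ln(V₂/V₁).
W = (4.43)(8.314)(256) × ln(11.1/36.3)
  = 9429 × -1.185
W_by_gas = -11172 J.

W ≈ -11200 J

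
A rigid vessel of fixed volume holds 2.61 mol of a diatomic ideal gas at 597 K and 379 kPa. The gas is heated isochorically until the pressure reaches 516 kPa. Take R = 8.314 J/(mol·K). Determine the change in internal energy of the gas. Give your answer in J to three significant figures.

Constant volume ⇒ W = 0, so Q = ΔU = nCᵥΔT with Cᵥ = 5R/2 = 20.79 J/(mol·K).
At constant V, T₂/T₁ = P₂/P₁ ⇒ ΔT = T₁(P₂/P₁ − 1) = 597·(516/379 − 1) = 215.8 K.
ΔU = (2.61)(20.79)(215.8) = 11707 J.

ΔU ≈ 11700 J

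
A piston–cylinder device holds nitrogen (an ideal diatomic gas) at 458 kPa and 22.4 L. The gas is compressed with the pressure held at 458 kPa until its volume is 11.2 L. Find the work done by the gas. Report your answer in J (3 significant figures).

Isobaric: W = P ΔV.
W = (458 kPa)(11.2 − 22.4 L) = (458)(-11.2) = -5130 J.

W ≈ -5130 J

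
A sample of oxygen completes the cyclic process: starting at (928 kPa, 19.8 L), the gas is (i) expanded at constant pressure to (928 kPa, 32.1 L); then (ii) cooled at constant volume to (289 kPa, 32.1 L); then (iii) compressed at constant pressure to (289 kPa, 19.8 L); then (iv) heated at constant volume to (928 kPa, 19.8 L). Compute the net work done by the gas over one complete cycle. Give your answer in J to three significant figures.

W_net ≈ 7860 J

Constant-volume legs do no work.
W(i) = (928)(32.1 − 19.8) = 11414 J; W(iii) = (289)(19.8 − 32.1) = -3555 J.
W_net = 11414 − 3555 = 7860 J (the clockwise enclosed area).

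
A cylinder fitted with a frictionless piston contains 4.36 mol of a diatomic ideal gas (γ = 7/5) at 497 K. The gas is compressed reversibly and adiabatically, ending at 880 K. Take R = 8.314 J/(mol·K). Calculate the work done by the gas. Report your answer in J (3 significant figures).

Adiabatic ⇒ Q = 0, so W_by = −ΔU = nCᵥ(T₁ − T₂).
Cᵥ = 5R/2 = 20.79 J/(mol·K).
W = (4.36)(20.79)(497 − 880) = -34708 J.

W ≈ -34700 J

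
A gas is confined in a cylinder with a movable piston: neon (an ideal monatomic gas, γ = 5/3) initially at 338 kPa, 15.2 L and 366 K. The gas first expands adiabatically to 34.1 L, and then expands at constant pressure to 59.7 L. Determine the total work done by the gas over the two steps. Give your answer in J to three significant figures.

W_total ≈ 5460 J

Step 1 (adiabatic): W = (P₁V₁ − P₂V₂)/(γ−1) = (5138 − 2998)/0.667 = 3210 J.
After step 1: P = 87.92 kPa, V = 34.1 L, T = 213.6 K.
Step 2 (isobaric): W = PΔV = (87.92 kPa)(59.7 − 34.1 L) = 2251 J.
W_total = 3210 + 2251 = 5460 J.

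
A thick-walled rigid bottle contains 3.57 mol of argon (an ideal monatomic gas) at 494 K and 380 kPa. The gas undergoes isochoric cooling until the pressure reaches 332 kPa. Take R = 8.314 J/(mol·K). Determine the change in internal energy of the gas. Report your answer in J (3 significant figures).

Constant volume ⇒ W = 0, so Q = ΔU = nCᵥΔT with Cᵥ = 3R/2 = 12.47 J/(mol·K).
At constant V, T₂/T₁ = P₂/P₁ ⇒ ΔT = T₁(P₂/P₁ − 1) = 494·(332/380 − 1) = -62.4 K.
ΔU = (3.57)(12.47)(-62.4) = -2778 J.

ΔU ≈ -2780 J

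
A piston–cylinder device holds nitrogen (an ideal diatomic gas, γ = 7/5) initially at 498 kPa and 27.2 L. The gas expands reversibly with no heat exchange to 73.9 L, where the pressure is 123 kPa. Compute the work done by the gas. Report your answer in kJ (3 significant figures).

Adiabatic: W = (P₁V₁ − P₂V₂)/(γ − 1) with γ = 7/5.
P₁V₁ = 13546 J, P₂V₂ = 9090 J.
W = (13546 − 9090) / 0.4 = 11140 J.

W ≈ 11.1 kJ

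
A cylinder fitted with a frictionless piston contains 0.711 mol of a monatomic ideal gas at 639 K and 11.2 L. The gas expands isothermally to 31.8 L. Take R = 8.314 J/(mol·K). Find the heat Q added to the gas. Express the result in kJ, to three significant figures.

Isothermal ⇒ ΔU = 0, so Q = W = nRT ln(V₂/V₁).
Q = (0.711)(8.314)(639) ln(31.8/11.2) = 3777 × 1.044 = 3942 J.

Q ≈ 3.94 kJ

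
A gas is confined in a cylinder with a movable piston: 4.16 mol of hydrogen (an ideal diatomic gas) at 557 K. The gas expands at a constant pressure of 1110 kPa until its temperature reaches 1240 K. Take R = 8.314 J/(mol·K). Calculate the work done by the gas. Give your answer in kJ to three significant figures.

Isobaric: W = P ΔV = nR ΔT.
W = (4.16)(8.314)(1240 − 557) = 23622 J.

W ≈ 23.6 kJ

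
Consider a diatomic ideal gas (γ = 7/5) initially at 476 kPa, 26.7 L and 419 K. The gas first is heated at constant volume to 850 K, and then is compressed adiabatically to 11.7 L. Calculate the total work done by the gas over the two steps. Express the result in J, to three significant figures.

W_total ≈ -25200 J

Step 1 (isochoric): W = 0 (constant volume).
After step 1: P = 965.6 kPa (V unchanged).
Step 2 (adiabatic): W = (P₁V₁ − P₂V₂)/(γ−1) = (25782 − 35864)/0.4 = -25203 J.
W_total = 0 − 25203 = -25203 J.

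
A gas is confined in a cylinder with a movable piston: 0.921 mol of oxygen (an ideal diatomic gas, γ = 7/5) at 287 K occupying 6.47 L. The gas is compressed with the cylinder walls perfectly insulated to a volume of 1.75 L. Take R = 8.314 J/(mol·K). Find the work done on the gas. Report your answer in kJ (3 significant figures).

Adiabatic: TV^(γ−1) = const with γ = 7/5.
T₂ = T₁ (V₁/V₂)^(γ−1) = 287 × (6.47/1.75)^0.4 = 287 × 1.687 = 484.2 K.
W_by = nCᵥ(T₁ − T₂) = (0.921)(20.79)(287 − 484.2) = -3775 J.
Work on gas = −W_by = 3775 J.

W ≈ 3.78 kJ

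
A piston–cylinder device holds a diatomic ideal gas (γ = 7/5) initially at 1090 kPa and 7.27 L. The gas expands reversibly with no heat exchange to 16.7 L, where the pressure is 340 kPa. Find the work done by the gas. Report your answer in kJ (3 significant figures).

Adiabatic: W = (P₁V₁ − P₂V₂)/(γ − 1) with γ = 7/5.
P₁V₁ = 7924 J, P₂V₂ = 5678 J.
W = (7924 − 5678) / 0.4 = 5616 J.

W ≈ 5.62 kJ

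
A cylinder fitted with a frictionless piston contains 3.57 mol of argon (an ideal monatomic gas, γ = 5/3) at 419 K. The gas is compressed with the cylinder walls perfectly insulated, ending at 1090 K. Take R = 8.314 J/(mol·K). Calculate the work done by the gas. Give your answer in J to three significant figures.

W ≈ -29900 J

Adiabatic ⇒ Q = 0, so W_by = −ΔU = nCᵥ(T₁ − T₂).
Cᵥ = 3R/2 = 12.47 J/(mol·K).
W = (3.57)(12.47)(419 − 1090) = -29874 J.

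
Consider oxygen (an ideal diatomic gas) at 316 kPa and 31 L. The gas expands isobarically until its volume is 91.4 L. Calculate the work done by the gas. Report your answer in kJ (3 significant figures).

Isobaric: W = P ΔV.
W = (316 kPa)(91.4 − 31 L) = (316)(60.4) = 19086 J.

W ≈ 19.1 kJ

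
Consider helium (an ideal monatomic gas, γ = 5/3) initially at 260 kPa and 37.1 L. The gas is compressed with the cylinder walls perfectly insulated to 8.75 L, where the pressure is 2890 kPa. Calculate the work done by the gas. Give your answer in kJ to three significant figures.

W ≈ -23.5 kJ

Adiabatic: W = (P₁V₁ − P₂V₂)/(γ − 1) with γ = 5/3.
P₁V₁ = 9646 J, P₂V₂ = 25288 J.
W = (9646 − 25288) / 0.6667 = -23462 J.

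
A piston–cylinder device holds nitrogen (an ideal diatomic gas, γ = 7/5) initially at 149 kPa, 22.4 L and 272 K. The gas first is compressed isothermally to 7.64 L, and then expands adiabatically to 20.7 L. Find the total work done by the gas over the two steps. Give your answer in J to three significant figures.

Step 1 (isothermal): W = P₁V₁ ln(V₂/V₁) = (3338) ln(7.64/22.4) = -3590 J.
After step 1: P = 436.9 kPa, V = 7.64 L, T = 272 K.
Step 2 (adiabatic): W = (P₁V₁ − P₂V₂)/(γ−1) = (3338 − 2240)/0.4 = 2744 J.
W_total = -3590 + 2744 = -846.6 J.

W_total ≈ -847 J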